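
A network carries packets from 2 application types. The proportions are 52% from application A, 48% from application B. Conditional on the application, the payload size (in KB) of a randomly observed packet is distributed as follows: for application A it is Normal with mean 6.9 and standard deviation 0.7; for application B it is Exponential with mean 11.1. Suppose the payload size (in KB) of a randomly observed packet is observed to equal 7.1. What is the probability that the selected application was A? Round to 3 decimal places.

0.926

Likelihoods f(7.1 | ·): A: 0.547124; B: 0.0475209.
Posterior ∝ prior × likelihood. Numerator for A: 0.52·0.547124 = 0.284504.
Normalizing constant: 0.52·0.547124 + 0.48·0.0475209 = 0.307315.
P(A | observation) = 0.284504 / 0.307315 = 0.925776.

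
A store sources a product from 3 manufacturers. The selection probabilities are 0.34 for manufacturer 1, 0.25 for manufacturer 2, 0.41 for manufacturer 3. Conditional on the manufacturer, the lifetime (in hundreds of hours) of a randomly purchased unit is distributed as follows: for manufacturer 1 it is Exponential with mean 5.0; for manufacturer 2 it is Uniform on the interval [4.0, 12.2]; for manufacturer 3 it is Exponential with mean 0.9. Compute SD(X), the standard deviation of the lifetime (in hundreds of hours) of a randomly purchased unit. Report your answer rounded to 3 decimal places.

4.325

Per component, 1: μ=5, E[X²]=50; 2: μ=8.1, E[X²]=71.2133; 3: μ=0.9, E[X²]=1.62.
E[X] = 0.34·5 + 0.25·8.1 + 0.41·0.9 = 4.094.
E[X²] = 0.34·50 + 0.25·71.2133 + 0.41·1.62 = 35.4675.
Var(X) = E[X²] − (E[X])² = 35.4675 − 16.7608 = 18.7067.
SD(X) = √18.7067 = 4.32512.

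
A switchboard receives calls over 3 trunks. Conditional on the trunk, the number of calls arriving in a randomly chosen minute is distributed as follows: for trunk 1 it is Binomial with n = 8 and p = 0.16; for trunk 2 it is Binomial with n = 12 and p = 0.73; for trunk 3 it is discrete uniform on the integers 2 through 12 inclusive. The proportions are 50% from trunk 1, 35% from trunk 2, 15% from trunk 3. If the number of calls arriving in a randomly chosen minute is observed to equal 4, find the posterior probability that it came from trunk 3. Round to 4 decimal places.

0.5156

Likelihoods P(X=4 | ·): 1: 0.0228399; 2: 0.00397015; 3: 0.0909091.
Posterior ∝ prior × likelihood. Numerator for 3: 0.15·0.0909091 = 0.0136364.
Normalizing constant: 0.5·0.0228399 + 0.35·0.00397015 + 0.15·0.0909091 = 0.0264459.
P(3 | observation) = 0.0136364 / 0.0264459 = 0.515633.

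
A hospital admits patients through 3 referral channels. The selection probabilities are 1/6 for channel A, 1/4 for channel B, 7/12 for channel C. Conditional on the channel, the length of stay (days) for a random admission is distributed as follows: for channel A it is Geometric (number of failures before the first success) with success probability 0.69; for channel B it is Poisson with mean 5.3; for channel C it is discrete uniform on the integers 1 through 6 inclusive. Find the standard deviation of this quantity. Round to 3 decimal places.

2.344

Per component, A: μ=0.449275, E[X²]=0.852972; B: μ=5.3, E[X²]=33.39; C: μ=3.5, E[X²]=15.1667.
E[X] = 0.166667·0.449275 + 0.25·5.3 + 0.583333·3.5 = 3.44155.
E[X²] = 0.166667·0.852972 + 0.25·33.39 + 0.583333·15.1667 = 17.3369.
Var(X) = E[X²] − (E[X])² = 17.3369 − 11.8442 = 5.49265.
SD(X) = √5.49265 = 2.34364.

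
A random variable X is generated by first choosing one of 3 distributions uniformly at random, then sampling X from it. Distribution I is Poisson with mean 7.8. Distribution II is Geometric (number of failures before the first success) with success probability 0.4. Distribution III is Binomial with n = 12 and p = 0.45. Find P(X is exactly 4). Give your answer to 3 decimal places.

Conditional on each component, P(X = 4): I: 0.0631932; II: 0.05184; III: 0.169964.
By total probability, P(X = 4) = 0.333333·0.0631932 + 0.333333·0.05184 + 0.333333·0.169964 = 0.094999.

0.095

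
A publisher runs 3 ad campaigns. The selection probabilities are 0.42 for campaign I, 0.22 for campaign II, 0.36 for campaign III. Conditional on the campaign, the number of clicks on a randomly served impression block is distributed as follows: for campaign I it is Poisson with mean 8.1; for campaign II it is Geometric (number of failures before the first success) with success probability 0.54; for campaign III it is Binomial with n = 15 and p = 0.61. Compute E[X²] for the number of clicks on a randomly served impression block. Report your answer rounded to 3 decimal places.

For each component E[X²] = Var + (mean)², giving I: 73.71; II: 2.30316; III: 87.291.
Overall E[X²] = 0.42·73.71 + 0.22·2.30316 + 0.36·87.291 = 62.8897.

62.890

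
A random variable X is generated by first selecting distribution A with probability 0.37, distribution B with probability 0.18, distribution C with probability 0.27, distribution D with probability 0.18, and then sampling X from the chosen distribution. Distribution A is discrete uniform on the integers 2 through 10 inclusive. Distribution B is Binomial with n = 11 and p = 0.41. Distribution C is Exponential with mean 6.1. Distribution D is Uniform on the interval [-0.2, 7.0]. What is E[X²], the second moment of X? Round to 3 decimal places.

For each component E[X²] = Var + (mean)², giving A: 42.6667; B: 23.001; C: 74.42; D: 15.88.
Overall E[X²] = 0.37·42.6667 + 0.18·23.001 + 0.27·74.42 + 0.18·15.88 = 42.8786.

42.879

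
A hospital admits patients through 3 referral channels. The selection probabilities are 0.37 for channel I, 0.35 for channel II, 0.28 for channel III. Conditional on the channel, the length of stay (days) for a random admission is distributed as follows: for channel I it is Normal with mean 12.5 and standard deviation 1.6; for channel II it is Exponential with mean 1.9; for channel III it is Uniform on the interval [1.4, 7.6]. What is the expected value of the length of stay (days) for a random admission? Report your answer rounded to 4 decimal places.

Component means — I: 12.5; II: 1.9; III: 4.5.
E[X] = 0.37·12.5 + 0.35·1.9 + 0.28·4.5 = 6.55.

6.5500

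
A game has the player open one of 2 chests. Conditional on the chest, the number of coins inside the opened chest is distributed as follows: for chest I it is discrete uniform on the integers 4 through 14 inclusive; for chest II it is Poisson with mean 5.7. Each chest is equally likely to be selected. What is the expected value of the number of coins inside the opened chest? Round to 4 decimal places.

7.3500

Component means — I: 9; II: 5.7.
E[X] = 0.5·9 + 0.5·5.7 = 7.35.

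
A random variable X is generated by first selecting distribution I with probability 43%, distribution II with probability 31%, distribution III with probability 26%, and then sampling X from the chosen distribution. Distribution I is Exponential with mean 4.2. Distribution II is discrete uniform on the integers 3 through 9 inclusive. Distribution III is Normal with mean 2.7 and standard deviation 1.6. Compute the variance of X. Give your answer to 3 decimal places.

11.052

Per component, I: μ=4.2, E[X²]=35.28; II: μ=6, E[X²]=40; III: μ=2.7, E[X²]=9.85.
E[X] = 0.43·4.2 + 0.31·6 + 0.26·2.7 = 4.368.
E[X²] = 0.43·35.28 + 0.31·40 + 0.26·9.85 = 30.1314.
Var(X) = E[X²] − (E[X])² = 30.1314 − 19.0794 = 11.052.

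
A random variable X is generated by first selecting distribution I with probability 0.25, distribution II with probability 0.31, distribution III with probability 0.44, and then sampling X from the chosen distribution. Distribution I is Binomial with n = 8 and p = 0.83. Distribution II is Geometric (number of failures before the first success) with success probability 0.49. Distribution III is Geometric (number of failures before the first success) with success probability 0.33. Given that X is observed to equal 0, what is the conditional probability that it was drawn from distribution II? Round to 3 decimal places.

0.511

Likelihoods P(X=0 | ·): I: 6.97576e-07; II: 0.49; III: 0.33.
Posterior ∝ prior × likelihood. Numerator for II: 0.31·0.49 = 0.1519.
Normalizing constant: 0.25·6.97576e-07 + 0.31·0.49 + 0.44·0.33 = 0.2971.
P(II | observation) = 0.1519 / 0.2971 = 0.511275.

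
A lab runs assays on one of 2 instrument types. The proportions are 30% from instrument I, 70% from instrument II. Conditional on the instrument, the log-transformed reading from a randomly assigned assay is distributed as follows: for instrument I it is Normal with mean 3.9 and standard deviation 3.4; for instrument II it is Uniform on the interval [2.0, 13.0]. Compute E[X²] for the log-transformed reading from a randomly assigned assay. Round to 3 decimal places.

54.464

For each component E[X²] = Var + (mean)², giving I: 26.77; II: 66.3333.
Overall E[X²] = 0.3·26.77 + 0.7·66.3333 = 54.4643.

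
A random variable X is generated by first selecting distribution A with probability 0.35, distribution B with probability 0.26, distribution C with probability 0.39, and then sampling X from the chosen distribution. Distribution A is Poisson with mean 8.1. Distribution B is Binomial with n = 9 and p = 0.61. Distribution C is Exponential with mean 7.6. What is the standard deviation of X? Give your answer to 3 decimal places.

5.198

Per component, A: μ=8.1, E[X²]=73.71; B: μ=5.49, E[X²]=32.2812; C: μ=7.6, E[X²]=115.52.
E[X] = 0.35·8.1 + 0.26·5.49 + 0.39·7.6 = 7.2264.
E[X²] = 0.35·73.71 + 0.26·32.2812 + 0.39·115.52 = 79.2444.
Var(X) = E[X²] − (E[X])² = 79.2444 − 52.2209 = 27.0236.
SD(X) = √27.0236 = 5.19842.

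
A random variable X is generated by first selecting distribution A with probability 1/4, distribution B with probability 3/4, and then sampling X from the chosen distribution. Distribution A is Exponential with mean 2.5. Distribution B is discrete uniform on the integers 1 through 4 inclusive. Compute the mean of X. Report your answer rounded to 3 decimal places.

Component means — A: 2.5; B: 2.5.
E[X] = 0.25·2.5 + 0.75·2.5 = 2.5.

2.500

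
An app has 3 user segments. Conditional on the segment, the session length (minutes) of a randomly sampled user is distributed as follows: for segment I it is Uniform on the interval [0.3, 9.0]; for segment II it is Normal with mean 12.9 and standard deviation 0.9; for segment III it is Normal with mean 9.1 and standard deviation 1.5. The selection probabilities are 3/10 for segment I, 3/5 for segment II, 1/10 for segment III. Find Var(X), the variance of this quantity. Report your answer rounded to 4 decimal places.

Per component, I: μ=4.65, E[X²]=27.93; II: μ=12.9, E[X²]=167.22; III: μ=9.1, E[X²]=85.06.
E[X] = 0.3·4.65 + 0.6·12.9 + 0.1·9.1 = 10.045.
E[X²] = 0.3·27.93 + 0.6·167.22 + 0.1·85.06 = 117.217.
Var(X) = E[X²] − (E[X])² = 117.217 − 100.902 = 16.315.

16.3150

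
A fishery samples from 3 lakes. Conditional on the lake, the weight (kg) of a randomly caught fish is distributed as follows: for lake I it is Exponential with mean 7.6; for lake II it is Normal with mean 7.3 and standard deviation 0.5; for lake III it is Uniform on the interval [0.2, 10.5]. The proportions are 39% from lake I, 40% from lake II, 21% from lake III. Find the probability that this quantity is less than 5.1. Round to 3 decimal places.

Conditional on each lake, P(X < 5.1): I: 0.48883; II: 5.41254e-06; III: 0.475728.
By total probability, P(X < 5.1) = 0.39·0.48883 + 0.4·5.41254e-06 + 0.21·0.475728 = 0.290549.

0.291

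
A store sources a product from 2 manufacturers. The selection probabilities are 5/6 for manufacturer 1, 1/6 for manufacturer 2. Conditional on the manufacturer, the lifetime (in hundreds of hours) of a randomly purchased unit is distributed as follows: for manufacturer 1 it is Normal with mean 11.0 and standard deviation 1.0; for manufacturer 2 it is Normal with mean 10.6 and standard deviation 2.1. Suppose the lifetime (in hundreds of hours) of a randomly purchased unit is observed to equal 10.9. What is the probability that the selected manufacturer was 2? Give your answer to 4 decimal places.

0.0865

Likelihoods f(10.9 | ·): 1: 0.396953; 2: 0.188044.
Posterior ∝ prior × likelihood. Numerator for 2: 0.166667·0.188044 = 0.0313406.
Normalizing constant: 0.833333·0.396953 + 0.166667·0.188044 = 0.362134.
P(2 | observation) = 0.0313406 / 0.362134 = 0.0865442.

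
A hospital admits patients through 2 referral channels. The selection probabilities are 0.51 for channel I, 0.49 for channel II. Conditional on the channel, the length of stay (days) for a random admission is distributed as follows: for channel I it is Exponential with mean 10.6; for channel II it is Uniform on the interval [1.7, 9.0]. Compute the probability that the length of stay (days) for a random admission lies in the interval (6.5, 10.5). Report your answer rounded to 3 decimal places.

0.255

Conditional on each channel, P(6.5 < X < 10.5): I: 0.170244; II: 0.342466.
By total probability, P(6.5 < X < 10.5) = 0.51·0.170244 + 0.49·0.342466 = 0.254633.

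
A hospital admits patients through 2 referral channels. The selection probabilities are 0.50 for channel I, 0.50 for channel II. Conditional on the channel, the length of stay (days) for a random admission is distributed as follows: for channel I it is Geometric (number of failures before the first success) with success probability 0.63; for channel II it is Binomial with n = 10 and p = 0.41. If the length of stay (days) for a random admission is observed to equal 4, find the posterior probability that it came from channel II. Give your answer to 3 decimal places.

Likelihoods P(X=4 | ·): I: 0.0118072; II: 0.250303.
Posterior ∝ prior × likelihood. Numerator for II: 0.5·0.250303 = 0.125152.
Normalizing constant: 0.5·0.0118072 + 0.5·0.250303 = 0.131055.
P(II | observation) = 0.125152 / 0.131055 = 0.954953.

0.955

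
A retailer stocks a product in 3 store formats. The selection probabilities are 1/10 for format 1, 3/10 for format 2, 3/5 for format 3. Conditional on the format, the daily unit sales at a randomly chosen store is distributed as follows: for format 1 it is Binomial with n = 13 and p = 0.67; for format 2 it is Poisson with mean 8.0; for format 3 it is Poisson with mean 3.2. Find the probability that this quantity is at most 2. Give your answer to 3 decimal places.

Conditional on each format, P(X ≤ 2): 1: 0.000192047; 2: 0.013754; 3: 0.379904.
By total probability, P(X ≤ 2) = 0.1·0.000192047 + 0.3·0.013754 + 0.6·0.379904 = 0.232088.

0.232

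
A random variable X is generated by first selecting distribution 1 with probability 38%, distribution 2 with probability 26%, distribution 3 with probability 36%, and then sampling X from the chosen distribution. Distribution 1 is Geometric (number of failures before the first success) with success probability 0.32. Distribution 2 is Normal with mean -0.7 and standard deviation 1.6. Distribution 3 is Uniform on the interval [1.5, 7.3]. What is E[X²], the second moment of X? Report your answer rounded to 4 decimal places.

For each component E[X²] = Var + (mean)², giving 1: 11.1562; 2: 3.05; 3: 22.1633.
Overall E[X²] = 0.38·11.1562 + 0.26·3.05 + 0.36·22.1633 = 13.0112.

13.0112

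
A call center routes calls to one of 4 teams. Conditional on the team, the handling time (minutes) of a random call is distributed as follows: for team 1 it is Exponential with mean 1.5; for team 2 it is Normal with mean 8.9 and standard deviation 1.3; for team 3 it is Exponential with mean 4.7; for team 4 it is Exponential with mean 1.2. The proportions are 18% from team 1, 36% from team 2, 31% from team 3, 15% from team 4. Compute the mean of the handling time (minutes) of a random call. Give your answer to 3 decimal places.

5.111

Component means — 1: 1.5; 2: 8.9; 3: 4.7; 4: 1.2.
E[X] = 0.18·1.5 + 0.36·8.9 + 0.31·4.7 + 0.15·1.2 = 5.111.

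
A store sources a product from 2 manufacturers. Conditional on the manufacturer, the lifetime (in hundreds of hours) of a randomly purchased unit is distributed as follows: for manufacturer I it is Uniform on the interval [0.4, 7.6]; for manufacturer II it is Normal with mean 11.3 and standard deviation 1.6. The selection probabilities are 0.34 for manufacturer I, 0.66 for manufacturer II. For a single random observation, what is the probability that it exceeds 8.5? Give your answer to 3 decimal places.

0.634

Conditional on each manufacturer, P(X > 8.5): I: 0; II: 0.959941.
By total probability, P(X > 8.5) = 0.34·0 + 0.66·0.959941 = 0.633561.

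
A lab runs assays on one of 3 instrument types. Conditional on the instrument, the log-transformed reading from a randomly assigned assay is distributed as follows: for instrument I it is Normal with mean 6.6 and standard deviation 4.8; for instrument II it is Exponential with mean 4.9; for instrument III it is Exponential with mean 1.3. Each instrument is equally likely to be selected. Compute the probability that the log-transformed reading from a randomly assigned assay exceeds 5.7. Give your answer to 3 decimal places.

0.300

Conditional on each instrument, P(X > 5.7): I: 0.574366; II: 0.312464; III: 0.0124677.
By total probability, P(X > 5.7) = 0.333333·0.574366 + 0.333333·0.312464 + 0.333333·0.0124677 = 0.299766.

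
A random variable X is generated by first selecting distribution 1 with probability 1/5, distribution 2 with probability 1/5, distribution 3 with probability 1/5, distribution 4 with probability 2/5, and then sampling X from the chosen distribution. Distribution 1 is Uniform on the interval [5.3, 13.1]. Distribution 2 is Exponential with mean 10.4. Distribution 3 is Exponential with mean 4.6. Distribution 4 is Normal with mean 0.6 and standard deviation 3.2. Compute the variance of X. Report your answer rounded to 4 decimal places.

Per component, 1: μ=9.2, E[X²]=89.71; 2: μ=10.4, E[X²]=216.32; 3: μ=4.6, E[X²]=42.32; 4: μ=0.6, E[X²]=10.6.
E[X] = 0.2·9.2 + 0.2·10.4 + 0.2·4.6 + 0.4·0.6 = 5.08.
E[X²] = 0.2·89.71 + 0.2·216.32 + 0.2·42.32 + 0.4·10.6 = 73.91.
Var(X) = E[X²] − (E[X])² = 73.91 − 25.8064 = 48.1036.

48.1036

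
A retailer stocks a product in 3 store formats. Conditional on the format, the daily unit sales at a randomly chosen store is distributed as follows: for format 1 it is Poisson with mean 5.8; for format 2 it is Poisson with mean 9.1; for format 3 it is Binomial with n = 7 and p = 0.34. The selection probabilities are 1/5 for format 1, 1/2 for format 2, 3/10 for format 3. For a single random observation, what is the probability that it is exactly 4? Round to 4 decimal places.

0.0848

Conditional on each format, P(X = 4): 1: 0.142755; 2: 0.0319062; 3: 0.134467.
By total probability, P(X = 4) = 0.2·0.142755 + 0.5·0.0319062 + 0.3·0.134467 = 0.0848443.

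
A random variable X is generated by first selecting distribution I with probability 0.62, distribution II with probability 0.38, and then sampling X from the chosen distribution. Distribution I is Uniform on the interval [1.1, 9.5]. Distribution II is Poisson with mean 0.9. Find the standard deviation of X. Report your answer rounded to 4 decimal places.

Per component, I: μ=5.3, E[X²]=33.97; II: μ=0.9, E[X²]=1.71.
E[X] = 0.62·5.3 + 0.38·0.9 = 3.628.
E[X²] = 0.62·33.97 + 0.38·1.71 = 21.7112.
Var(X) = E[X²] − (E[X])² = 21.7112 − 13.1624 = 8.54882.
SD(X) = √8.54882 = 2.92384.

2.9238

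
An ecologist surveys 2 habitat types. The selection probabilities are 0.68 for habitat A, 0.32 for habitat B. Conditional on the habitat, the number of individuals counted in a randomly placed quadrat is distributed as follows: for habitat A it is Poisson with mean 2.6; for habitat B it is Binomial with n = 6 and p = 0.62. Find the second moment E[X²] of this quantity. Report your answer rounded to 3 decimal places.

For each component E[X²] = Var + (mean)², giving A: 9.36; B: 15.252.
Overall E[X²] = 0.68·9.36 + 0.32·15.252 = 11.2454.

11.245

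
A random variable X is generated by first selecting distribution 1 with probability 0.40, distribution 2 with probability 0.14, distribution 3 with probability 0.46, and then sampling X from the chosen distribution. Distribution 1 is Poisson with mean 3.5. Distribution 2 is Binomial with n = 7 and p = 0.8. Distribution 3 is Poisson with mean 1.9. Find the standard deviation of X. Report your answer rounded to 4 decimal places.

Per component, 1: μ=3.5, E[X²]=15.75; 2: μ=5.6, E[X²]=32.48; 3: μ=1.9, E[X²]=5.51.
E[X] = 0.4·3.5 + 0.14·5.6 + 0.46·1.9 = 3.058.
E[X²] = 0.4·15.75 + 0.14·32.48 + 0.46·5.51 = 13.3818.
Var(X) = E[X²] − (E[X])² = 13.3818 − 9.35136 = 4.03044.
SD(X) = √4.03044 = 2.00759.

2.0076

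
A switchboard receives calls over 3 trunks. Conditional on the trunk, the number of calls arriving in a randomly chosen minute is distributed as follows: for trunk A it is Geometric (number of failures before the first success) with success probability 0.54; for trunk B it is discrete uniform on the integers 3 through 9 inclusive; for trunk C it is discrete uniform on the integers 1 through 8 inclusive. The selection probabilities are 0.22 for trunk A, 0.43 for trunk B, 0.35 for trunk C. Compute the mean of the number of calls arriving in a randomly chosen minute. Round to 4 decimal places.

Component means — A: 0.851852; B: 6; C: 4.5.
E[X] = 0.22·0.851852 + 0.43·6 + 0.35·4.5 = 4.34241.

4.3424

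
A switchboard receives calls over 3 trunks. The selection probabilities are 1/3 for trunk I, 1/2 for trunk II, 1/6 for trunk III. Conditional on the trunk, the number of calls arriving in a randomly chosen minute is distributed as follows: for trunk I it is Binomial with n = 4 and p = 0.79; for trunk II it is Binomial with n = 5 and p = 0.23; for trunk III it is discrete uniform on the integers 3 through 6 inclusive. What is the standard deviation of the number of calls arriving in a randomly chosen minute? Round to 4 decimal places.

1.6064

Per component, I: μ=3.16, E[X²]=10.6492; II: μ=1.15, E[X²]=2.208; III: μ=4.5, E[X²]=21.5.
E[X] = 0.333333·3.16 + 0.5·1.15 + 0.166667·4.5 = 2.37833.
E[X²] = 0.333333·10.6492 + 0.5·2.208 + 0.166667·21.5 = 8.23707.
Var(X) = E[X²] − (E[X])² = 8.23707 − 5.65647 = 2.5806.
SD(X) = √2.5806 = 1.60642.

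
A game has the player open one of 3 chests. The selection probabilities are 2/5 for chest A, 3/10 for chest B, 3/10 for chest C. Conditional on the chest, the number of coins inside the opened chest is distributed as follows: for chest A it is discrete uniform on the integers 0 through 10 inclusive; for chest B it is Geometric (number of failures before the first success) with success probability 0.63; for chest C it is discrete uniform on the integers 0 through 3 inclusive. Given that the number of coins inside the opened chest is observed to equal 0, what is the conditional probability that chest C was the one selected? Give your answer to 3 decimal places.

Likelihoods P(X=0 | ·): A: 0.0909091; B: 0.63; C: 0.25.
Posterior ∝ prior × likelihood. Numerator for C: 0.3·0.25 = 0.075.
Normalizing constant: 0.4·0.0909091 + 0.3·0.63 + 0.3·0.25 = 0.300364.
P(C | observation) = 0.075 / 0.300364 = 0.249697.

0.250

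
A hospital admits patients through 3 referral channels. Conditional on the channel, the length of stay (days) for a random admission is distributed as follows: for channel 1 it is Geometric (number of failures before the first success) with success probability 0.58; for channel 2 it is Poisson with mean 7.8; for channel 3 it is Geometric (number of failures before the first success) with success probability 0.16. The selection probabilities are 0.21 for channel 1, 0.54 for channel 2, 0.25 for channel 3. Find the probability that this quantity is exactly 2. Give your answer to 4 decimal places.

0.0564

Conditional on each channel, P(X = 2): 1: 0.102312; 2: 0.0124641; 3: 0.112896.
By total probability, P(X = 2) = 0.21·0.102312 + 0.54·0.0124641 + 0.25·0.112896 = 0.0564402.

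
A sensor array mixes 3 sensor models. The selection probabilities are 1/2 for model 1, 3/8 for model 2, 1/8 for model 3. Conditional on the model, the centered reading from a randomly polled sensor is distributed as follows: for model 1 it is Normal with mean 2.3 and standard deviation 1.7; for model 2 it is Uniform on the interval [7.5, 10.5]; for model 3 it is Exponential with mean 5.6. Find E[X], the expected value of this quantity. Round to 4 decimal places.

Component means — 1: 2.3; 2: 9; 3: 5.6.
E[X] = 0.5·2.3 + 0.375·9 + 0.125·5.6 = 5.225.

5.2250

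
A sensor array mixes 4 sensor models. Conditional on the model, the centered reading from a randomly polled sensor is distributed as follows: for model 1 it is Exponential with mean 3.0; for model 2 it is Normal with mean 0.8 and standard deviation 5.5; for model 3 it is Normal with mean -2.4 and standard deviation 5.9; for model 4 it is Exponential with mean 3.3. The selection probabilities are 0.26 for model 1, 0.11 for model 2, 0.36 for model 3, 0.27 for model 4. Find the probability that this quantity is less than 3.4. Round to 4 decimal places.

0.7263

Conditional on each model, P(X < 3.4): 1: 0.678042; 2: 0.681796; 3: 0.837209; 4: 0.643101.
By total probability, P(X < 3.4) = 0.26·0.678042 + 0.11·0.681796 + 0.36·0.837209 + 0.27·0.643101 = 0.726321.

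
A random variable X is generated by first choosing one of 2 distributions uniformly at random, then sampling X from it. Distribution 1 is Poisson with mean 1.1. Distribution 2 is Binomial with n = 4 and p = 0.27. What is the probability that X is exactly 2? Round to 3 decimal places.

Conditional on each component, P(X = 2): 1: 0.201387; 2: 0.23309.
By total probability, P(X = 2) = 0.5·0.201387 + 0.5·0.23309 = 0.217239.

0.217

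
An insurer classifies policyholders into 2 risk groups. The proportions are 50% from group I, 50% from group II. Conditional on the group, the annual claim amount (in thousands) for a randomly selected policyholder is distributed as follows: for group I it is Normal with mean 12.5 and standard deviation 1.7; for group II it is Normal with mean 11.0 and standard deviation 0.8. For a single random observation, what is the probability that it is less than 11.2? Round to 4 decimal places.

0.4105

Conditional on each group, P(X < 11.2): I: 0.222223; II: 0.598706.
By total probability, P(X < 11.2) = 0.5·0.222223 + 0.5·0.598706 = 0.410465.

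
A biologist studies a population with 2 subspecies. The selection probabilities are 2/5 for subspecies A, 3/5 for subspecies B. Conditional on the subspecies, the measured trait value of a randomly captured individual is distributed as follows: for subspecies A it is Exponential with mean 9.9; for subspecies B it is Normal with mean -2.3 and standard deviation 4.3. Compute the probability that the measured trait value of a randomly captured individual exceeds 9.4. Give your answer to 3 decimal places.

Conditional on each subspecies, P(X > 9.4): A: 0.386936; B: 0.00325492.
By total probability, P(X > 9.4) = 0.4·0.386936 + 0.6·0.00325492 = 0.156728.

0.157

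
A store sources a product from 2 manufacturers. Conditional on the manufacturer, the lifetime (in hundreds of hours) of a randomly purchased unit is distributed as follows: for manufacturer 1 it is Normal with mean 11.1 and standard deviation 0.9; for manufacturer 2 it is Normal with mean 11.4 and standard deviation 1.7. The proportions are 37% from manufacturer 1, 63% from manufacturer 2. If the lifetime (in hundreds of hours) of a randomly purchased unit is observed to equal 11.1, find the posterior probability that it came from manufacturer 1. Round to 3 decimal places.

Likelihoods f(11.1 | ·): 1: 0.443269; 2: 0.231046.
Posterior ∝ prior × likelihood. Numerator for 1: 0.37·0.443269 = 0.16401.
Normalizing constant: 0.37·0.443269 + 0.63·0.231046 = 0.309569.
P(1 | observation) = 0.16401 / 0.309569 = 0.5298.

0.530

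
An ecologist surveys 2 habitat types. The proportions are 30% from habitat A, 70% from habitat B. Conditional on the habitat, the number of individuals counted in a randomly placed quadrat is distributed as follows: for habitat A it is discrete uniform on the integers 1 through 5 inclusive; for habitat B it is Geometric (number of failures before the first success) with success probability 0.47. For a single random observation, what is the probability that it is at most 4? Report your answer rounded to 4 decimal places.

Conditional on each habitat, P(X ≤ 4): A: 0.8; B: 0.95818.
By total probability, P(X ≤ 4) = 0.3·0.8 + 0.7·0.95818 = 0.910726.

0.9107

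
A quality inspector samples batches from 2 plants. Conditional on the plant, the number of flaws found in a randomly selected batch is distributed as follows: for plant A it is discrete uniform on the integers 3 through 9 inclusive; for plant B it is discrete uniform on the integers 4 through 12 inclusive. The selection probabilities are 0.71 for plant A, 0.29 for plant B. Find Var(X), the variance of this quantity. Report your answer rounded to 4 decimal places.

Per component, A: μ=6, E[X²]=40; B: μ=8, E[X²]=70.6667.
E[X] = 0.71·6 + 0.29·8 = 6.58.
E[X²] = 0.71·40 + 0.29·70.6667 = 48.8933.
Var(X) = E[X²] − (E[X])² = 48.8933 − 43.2964 = 5.59693.

5.5969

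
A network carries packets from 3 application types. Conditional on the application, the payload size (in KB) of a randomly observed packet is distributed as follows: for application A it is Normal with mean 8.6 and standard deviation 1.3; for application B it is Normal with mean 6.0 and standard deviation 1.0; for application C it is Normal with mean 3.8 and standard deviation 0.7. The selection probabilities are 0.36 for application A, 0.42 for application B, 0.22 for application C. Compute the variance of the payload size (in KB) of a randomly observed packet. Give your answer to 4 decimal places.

4.4303

Per component, A: μ=8.6, E[X²]=75.65; B: μ=6, E[X²]=37; C: μ=3.8, E[X²]=14.93.
E[X] = 0.36·8.6 + 0.42·6 + 0.22·3.8 = 6.452.
E[X²] = 0.36·75.65 + 0.42·37 + 0.22·14.93 = 46.0586.
Var(X) = E[X²] − (E[X])² = 46.0586 − 41.6283 = 4.4303.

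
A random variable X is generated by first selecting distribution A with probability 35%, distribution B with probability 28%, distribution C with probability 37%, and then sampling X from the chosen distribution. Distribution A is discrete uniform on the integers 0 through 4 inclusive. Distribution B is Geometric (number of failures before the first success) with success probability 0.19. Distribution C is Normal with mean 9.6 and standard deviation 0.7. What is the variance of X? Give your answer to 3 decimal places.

18.096

Per component, A: μ=2, E[X²]=6; B: μ=4.26316, E[X²]=40.6122; C: μ=9.6, E[X²]=92.65.
E[X] = 0.35·2 + 0.28·4.26316 + 0.37·9.6 = 5.44568.
E[X²] = 0.35·6 + 0.28·40.6122 + 0.37·92.65 = 47.7519.
Var(X) = E[X²] − (E[X])² = 47.7519 − 29.6555 = 18.0964.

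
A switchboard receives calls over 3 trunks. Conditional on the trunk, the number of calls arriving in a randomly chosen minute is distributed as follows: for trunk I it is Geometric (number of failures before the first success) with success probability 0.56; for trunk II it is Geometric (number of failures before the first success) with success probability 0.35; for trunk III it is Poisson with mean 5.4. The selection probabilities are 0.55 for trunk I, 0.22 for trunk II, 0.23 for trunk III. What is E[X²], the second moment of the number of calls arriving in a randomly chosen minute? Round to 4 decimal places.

For each component E[X²] = Var + (mean)², giving I: 2.02041; II: 8.7551; III: 34.56.
Overall E[X²] = 0.55·2.02041 + 0.22·8.7551 + 0.23·34.56 = 10.9861.

10.9861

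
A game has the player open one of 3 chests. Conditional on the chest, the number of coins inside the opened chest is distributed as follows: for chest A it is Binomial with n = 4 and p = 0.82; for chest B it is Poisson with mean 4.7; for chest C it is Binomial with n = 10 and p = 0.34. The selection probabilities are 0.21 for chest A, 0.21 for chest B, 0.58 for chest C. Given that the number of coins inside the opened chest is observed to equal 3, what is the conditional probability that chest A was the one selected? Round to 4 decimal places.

Likelihoods P(X=3 | ·): A: 0.396985; B: 0.157383; C: 0.257292.
Posterior ∝ prior × likelihood. Numerator for A: 0.21·0.396985 = 0.0833668.
Normalizing constant: 0.21·0.396985 + 0.21·0.157383 + 0.58·0.257292 = 0.265646.
P(A | observation) = 0.0833668 / 0.265646 = 0.313826.

0.3138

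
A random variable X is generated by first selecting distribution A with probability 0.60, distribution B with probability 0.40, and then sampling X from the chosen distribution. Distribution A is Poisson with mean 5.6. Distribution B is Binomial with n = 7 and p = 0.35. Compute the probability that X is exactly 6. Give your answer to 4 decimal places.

0.0984

Conditional on each component, P(X = 6): A: 0.158397; B: 0.00836411.
By total probability, P(X = 6) = 0.6·0.158397 + 0.4·0.00836411 = 0.0983838.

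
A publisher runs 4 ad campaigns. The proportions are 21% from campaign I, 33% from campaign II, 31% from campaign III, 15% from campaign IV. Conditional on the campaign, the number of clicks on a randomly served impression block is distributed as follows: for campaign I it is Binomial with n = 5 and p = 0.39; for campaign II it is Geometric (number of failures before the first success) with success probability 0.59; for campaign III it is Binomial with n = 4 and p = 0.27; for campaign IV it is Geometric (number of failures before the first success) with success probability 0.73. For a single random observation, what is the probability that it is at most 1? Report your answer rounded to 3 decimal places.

Conditional on each campaign, P(X ≤ 1): I: 0.354454; II: 0.8319; III: 0.704121; IV: 0.9271.
By total probability, P(X ≤ 1) = 0.21·0.354454 + 0.33·0.8319 + 0.31·0.704121 + 0.15·0.9271 = 0.706305.

0.706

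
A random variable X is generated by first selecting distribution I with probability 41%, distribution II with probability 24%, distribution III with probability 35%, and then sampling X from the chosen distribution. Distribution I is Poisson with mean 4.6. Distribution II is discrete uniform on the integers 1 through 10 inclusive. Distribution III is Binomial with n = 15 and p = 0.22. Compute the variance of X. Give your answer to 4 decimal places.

5.4957

Per component, I: μ=4.6, E[X²]=25.76; II: μ=5.5, E[X²]=38.5; III: μ=3.3, E[X²]=13.464.
E[X] = 0.41·4.6 + 0.24·5.5 + 0.35·3.3 = 4.361.
E[X²] = 0.41·25.76 + 0.24·38.5 + 0.35·13.464 = 24.514.
Var(X) = E[X²] − (E[X])² = 24.514 − 19.0183 = 5.49568.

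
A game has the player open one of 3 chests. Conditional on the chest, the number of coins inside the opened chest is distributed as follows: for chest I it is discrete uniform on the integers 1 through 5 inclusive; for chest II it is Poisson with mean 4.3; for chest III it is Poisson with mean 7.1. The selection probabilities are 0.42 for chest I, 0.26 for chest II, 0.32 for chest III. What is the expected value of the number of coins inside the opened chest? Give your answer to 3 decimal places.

Component means — I: 3; II: 4.3; III: 7.1.
E[X] = 0.42·3 + 0.26·4.3 + 0.32·7.1 = 4.65.

4.650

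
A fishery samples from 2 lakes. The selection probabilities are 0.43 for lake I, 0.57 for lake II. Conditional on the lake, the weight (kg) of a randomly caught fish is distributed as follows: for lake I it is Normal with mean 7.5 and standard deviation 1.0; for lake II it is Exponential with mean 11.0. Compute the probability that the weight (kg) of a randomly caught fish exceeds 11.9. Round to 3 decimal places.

Conditional on each lake, P(X > 11.9): I: 5.41254e-06; II: 0.338979.
By total probability, P(X > 11.9) = 0.43·5.41254e-06 + 0.57·0.338979 = 0.19322.

0.193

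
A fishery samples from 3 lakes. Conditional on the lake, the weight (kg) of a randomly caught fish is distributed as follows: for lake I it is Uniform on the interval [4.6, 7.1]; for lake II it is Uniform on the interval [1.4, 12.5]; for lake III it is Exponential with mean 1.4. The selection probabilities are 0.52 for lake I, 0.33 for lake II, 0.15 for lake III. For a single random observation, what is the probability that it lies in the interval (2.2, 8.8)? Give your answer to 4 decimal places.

Conditional on each lake, P(2.2 < X < 8.8): I: 1; II: 0.594595; III: 0.205885.
By total probability, P(2.2 < X < 8.8) = 0.52·1 + 0.33·0.594595 + 0.15·0.205885 = 0.747099.

0.7471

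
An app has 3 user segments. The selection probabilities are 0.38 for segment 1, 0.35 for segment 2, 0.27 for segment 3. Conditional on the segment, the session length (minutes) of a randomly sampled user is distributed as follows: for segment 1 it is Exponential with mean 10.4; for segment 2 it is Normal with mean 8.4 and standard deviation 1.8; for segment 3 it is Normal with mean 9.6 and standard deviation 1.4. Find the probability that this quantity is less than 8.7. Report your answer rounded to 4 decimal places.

0.4838

Conditional on each segment, P(X < 8.7): 1: 0.566793; 2: 0.566184; 3: 0.260158.
By total probability, P(X < 8.7) = 0.38·0.566793 + 0.35·0.566184 + 0.27·0.260158 = 0.483788.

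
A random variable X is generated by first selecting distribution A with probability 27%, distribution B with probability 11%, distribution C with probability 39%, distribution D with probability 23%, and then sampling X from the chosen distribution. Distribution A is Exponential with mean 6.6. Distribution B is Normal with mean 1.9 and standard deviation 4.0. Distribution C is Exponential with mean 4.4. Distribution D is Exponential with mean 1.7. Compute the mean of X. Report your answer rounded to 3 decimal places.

Component means — A: 6.6; B: 1.9; C: 4.4; D: 1.7.
E[X] = 0.27·6.6 + 0.11·1.9 + 0.39·4.4 + 0.23·1.7 = 4.098.

4.098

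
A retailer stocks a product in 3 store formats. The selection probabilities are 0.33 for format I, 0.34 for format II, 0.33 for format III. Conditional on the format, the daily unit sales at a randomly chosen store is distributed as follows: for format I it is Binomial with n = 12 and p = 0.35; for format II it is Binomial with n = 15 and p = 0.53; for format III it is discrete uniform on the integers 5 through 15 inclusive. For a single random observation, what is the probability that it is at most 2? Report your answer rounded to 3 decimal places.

Conditional on each format, P(X ≤ 2): I: 0.151288; II: 0.00182681; III: 0.
By total probability, P(X ≤ 2) = 0.33·0.151288 + 0.34·0.00182681 + 0.33·0 = 0.050546.

0.051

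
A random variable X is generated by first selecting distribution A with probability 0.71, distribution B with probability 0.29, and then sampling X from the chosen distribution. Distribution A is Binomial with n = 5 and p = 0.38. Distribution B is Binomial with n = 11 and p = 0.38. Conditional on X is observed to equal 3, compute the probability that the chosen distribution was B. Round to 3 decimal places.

Likelihoods P(X=3 | ·): A: 0.210928; B: 0.197683.
Posterior ∝ prior × likelihood. Numerator for B: 0.29·0.197683 = 0.0573279.
Normalizing constant: 0.71·0.210928 + 0.29·0.197683 = 0.207087.
P(B | observation) = 0.0573279 / 0.207087 = 0.27683.

0.277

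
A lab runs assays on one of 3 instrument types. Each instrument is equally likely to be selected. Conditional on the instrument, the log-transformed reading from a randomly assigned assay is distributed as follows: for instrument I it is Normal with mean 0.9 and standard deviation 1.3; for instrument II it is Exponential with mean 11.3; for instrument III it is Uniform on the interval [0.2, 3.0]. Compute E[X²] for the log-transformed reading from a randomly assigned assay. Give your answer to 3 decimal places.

For each component E[X²] = Var + (mean)², giving I: 2.5; II: 255.38; III: 3.21333.
Overall E[X²] = 0.333333·2.5 + 0.333333·255.38 + 0.333333·3.21333 = 87.0311.

87.031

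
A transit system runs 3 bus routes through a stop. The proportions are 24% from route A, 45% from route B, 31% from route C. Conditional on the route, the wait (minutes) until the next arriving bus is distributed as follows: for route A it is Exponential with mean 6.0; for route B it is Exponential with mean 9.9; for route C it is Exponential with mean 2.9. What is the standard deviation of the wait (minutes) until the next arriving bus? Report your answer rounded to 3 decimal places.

Per component, A: μ=6, E[X²]=72; B: μ=9.9, E[X²]=196.02; C: μ=2.9, E[X²]=16.82.
E[X] = 0.24·6 + 0.45·9.9 + 0.31·2.9 = 6.794.
E[X²] = 0.24·72 + 0.45·196.02 + 0.31·16.82 = 110.703.
Var(X) = E[X²] − (E[X])² = 110.703 − 46.1584 = 64.5448.
SD(X) = √64.5448 = 8.03398.

8.034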